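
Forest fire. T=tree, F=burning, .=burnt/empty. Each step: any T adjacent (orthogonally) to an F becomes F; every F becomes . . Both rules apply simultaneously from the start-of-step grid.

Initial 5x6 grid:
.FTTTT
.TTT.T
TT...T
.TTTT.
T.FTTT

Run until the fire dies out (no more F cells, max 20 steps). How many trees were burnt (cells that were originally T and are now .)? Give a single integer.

Step 1: +4 fires, +2 burnt (F count now 4)
Step 2: +6 fires, +4 burnt (F count now 6)
Step 3: +5 fires, +6 burnt (F count now 5)
Step 4: +1 fires, +5 burnt (F count now 1)
Step 5: +1 fires, +1 burnt (F count now 1)
Step 6: +1 fires, +1 burnt (F count now 1)
Step 7: +0 fires, +1 burnt (F count now 0)
Fire out after step 7
Initially T: 19, now '.': 29
Total burnt (originally-T cells now '.'): 18

Answer: 18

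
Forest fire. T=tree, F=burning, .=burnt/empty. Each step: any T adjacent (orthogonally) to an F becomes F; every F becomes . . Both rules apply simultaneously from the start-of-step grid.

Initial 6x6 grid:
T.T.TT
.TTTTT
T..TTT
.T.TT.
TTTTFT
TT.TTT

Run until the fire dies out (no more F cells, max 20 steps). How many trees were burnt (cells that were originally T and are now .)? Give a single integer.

Answer: 24

Derivation:
Step 1: +4 fires, +1 burnt (F count now 4)
Step 2: +5 fires, +4 burnt (F count now 5)
Step 3: +4 fires, +5 burnt (F count now 4)
Step 4: +6 fires, +4 burnt (F count now 6)
Step 5: +3 fires, +6 burnt (F count now 3)
Step 6: +2 fires, +3 burnt (F count now 2)
Step 7: +0 fires, +2 burnt (F count now 0)
Fire out after step 7
Initially T: 26, now '.': 34
Total burnt (originally-T cells now '.'): 24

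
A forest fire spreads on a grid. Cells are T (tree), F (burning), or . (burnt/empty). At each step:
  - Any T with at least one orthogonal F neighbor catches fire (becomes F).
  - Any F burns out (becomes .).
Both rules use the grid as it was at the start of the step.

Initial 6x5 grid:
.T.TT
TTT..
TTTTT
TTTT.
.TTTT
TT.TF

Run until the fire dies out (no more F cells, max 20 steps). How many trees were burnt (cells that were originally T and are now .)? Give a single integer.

Answer: 20

Derivation:
Step 1: +2 fires, +1 burnt (F count now 2)
Step 2: +1 fires, +2 burnt (F count now 1)
Step 3: +2 fires, +1 burnt (F count now 2)
Step 4: +3 fires, +2 burnt (F count now 3)
Step 5: +4 fires, +3 burnt (F count now 4)
Step 6: +4 fires, +4 burnt (F count now 4)
Step 7: +2 fires, +4 burnt (F count now 2)
Step 8: +2 fires, +2 burnt (F count now 2)
Step 9: +0 fires, +2 burnt (F count now 0)
Fire out after step 9
Initially T: 22, now '.': 28
Total burnt (originally-T cells now '.'): 20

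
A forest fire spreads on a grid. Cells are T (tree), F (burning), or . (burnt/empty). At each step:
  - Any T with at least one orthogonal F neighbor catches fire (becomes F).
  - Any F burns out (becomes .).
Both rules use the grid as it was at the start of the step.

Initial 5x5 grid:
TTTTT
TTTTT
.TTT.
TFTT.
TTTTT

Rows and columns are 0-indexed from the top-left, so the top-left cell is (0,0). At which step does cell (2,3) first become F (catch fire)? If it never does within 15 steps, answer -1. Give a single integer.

Step 1: cell (2,3)='T' (+4 fires, +1 burnt)
Step 2: cell (2,3)='T' (+5 fires, +4 burnt)
Step 3: cell (2,3)='F' (+5 fires, +5 burnt)
  -> target ignites at step 3
Step 4: cell (2,3)='.' (+4 fires, +5 burnt)
Step 5: cell (2,3)='.' (+2 fires, +4 burnt)
Step 6: cell (2,3)='.' (+1 fires, +2 burnt)
Step 7: cell (2,3)='.' (+0 fires, +1 burnt)
  fire out at step 7

3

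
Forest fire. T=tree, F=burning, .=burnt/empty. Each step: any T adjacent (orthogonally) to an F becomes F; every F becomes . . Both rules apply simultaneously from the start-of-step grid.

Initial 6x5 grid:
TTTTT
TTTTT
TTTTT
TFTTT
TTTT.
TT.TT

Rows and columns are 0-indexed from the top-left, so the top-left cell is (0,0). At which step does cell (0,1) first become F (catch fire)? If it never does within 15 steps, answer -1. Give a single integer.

Step 1: cell (0,1)='T' (+4 fires, +1 burnt)
Step 2: cell (0,1)='T' (+7 fires, +4 burnt)
Step 3: cell (0,1)='F' (+7 fires, +7 burnt)
  -> target ignites at step 3
Step 4: cell (0,1)='.' (+5 fires, +7 burnt)
Step 5: cell (0,1)='.' (+3 fires, +5 burnt)
Step 6: cell (0,1)='.' (+1 fires, +3 burnt)
Step 7: cell (0,1)='.' (+0 fires, +1 burnt)
  fire out at step 7

3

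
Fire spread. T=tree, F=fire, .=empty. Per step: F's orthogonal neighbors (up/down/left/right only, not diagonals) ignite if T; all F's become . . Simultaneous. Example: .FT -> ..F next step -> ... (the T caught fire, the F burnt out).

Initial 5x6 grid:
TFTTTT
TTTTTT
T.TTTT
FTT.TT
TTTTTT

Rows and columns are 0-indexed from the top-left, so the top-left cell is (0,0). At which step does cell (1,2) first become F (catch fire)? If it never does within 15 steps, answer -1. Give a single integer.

Step 1: cell (1,2)='T' (+6 fires, +2 burnt)
Step 2: cell (1,2)='F' (+5 fires, +6 burnt)
  -> target ignites at step 2
Step 3: cell (1,2)='.' (+4 fires, +5 burnt)
Step 4: cell (1,2)='.' (+4 fires, +4 burnt)
Step 5: cell (1,2)='.' (+3 fires, +4 burnt)
Step 6: cell (1,2)='.' (+3 fires, +3 burnt)
Step 7: cell (1,2)='.' (+1 fires, +3 burnt)
Step 8: cell (1,2)='.' (+0 fires, +1 burnt)
  fire out at step 8

2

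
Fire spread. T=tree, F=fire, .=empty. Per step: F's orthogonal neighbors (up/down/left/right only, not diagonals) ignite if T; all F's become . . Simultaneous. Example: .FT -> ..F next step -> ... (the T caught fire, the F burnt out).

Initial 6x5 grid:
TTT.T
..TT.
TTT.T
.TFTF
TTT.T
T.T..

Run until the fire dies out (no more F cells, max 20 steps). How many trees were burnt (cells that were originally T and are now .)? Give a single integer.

Answer: 17

Derivation:
Step 1: +6 fires, +2 burnt (F count now 6)
Step 2: +4 fires, +6 burnt (F count now 4)
Step 3: +4 fires, +4 burnt (F count now 4)
Step 4: +2 fires, +4 burnt (F count now 2)
Step 5: +1 fires, +2 burnt (F count now 1)
Step 6: +0 fires, +1 burnt (F count now 0)
Fire out after step 6
Initially T: 18, now '.': 29
Total burnt (originally-T cells now '.'): 17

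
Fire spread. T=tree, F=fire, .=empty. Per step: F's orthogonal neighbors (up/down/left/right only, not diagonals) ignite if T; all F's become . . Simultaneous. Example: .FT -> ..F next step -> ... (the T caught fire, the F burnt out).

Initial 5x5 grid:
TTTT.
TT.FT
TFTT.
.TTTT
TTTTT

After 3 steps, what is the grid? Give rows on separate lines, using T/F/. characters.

Step 1: 7 trees catch fire, 2 burn out
  TTTF.
  TF..F
  F.FF.
  .FTTT
  TTTTT
Step 2: 6 trees catch fire, 7 burn out
  TFF..
  F....
  .....
  ..FFT
  TFTTT
Step 3: 5 trees catch fire, 6 burn out
  F....
  .....
  .....
  ....F
  F.FFT

F....
.....
.....
....F
F.FFT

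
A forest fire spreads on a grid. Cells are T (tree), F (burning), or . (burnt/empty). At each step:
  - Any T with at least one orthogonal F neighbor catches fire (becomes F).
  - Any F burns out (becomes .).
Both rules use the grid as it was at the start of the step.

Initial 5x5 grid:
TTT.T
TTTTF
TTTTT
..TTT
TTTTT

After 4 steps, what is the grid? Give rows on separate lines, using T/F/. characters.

Step 1: 3 trees catch fire, 1 burn out
  TTT.F
  TTTF.
  TTTTF
  ..TTT
  TTTTT
Step 2: 3 trees catch fire, 3 burn out
  TTT..
  TTF..
  TTTF.
  ..TTF
  TTTTT
Step 3: 5 trees catch fire, 3 burn out
  TTF..
  TF...
  TTF..
  ..TF.
  TTTTF
Step 4: 5 trees catch fire, 5 burn out
  TF...
  F....
  TF...
  ..F..
  TTTF.

TF...
F....
TF...
..F..
TTTF.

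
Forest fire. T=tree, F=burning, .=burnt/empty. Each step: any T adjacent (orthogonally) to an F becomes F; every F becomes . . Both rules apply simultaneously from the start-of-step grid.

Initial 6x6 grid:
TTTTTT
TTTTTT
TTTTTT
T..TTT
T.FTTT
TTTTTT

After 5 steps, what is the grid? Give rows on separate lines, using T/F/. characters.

Step 1: 2 trees catch fire, 1 burn out
  TTTTTT
  TTTTTT
  TTTTTT
  T..TTT
  T..FTT
  TTFTTT
Step 2: 4 trees catch fire, 2 burn out
  TTTTTT
  TTTTTT
  TTTTTT
  T..FTT
  T...FT
  TF.FTT
Step 3: 5 trees catch fire, 4 burn out
  TTTTTT
  TTTTTT
  TTTFTT
  T...FT
  T....F
  F...FT
Step 4: 6 trees catch fire, 5 burn out
  TTTTTT
  TTTFTT
  TTF.FT
  T....F
  F.....
  .....F
Step 5: 6 trees catch fire, 6 burn out
  TTTFTT
  TTF.FT
  TF...F
  F.....
  ......
  ......

TTTFTT
TTF.FT
TF...F
F.....
......
......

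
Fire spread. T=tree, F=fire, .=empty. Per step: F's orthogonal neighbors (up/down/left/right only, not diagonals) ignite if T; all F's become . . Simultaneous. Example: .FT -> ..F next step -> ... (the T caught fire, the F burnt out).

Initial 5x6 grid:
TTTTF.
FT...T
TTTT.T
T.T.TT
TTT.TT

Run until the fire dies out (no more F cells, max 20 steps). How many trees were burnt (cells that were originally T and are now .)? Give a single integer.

Step 1: +4 fires, +2 burnt (F count now 4)
Step 2: +4 fires, +4 burnt (F count now 4)
Step 3: +2 fires, +4 burnt (F count now 2)
Step 4: +3 fires, +2 burnt (F count now 3)
Step 5: +1 fires, +3 burnt (F count now 1)
Step 6: +0 fires, +1 burnt (F count now 0)
Fire out after step 6
Initially T: 20, now '.': 24
Total burnt (originally-T cells now '.'): 14

Answer: 14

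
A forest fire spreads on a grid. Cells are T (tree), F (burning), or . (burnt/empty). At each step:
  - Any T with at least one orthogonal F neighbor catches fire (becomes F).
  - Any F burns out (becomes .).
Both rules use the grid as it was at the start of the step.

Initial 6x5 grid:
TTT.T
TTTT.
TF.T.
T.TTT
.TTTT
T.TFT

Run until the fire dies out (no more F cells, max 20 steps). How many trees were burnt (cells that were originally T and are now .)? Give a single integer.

Answer: 19

Derivation:
Step 1: +5 fires, +2 burnt (F count now 5)
Step 2: +7 fires, +5 burnt (F count now 7)
Step 3: +7 fires, +7 burnt (F count now 7)
Step 4: +0 fires, +7 burnt (F count now 0)
Fire out after step 4
Initially T: 21, now '.': 28
Total burnt (originally-T cells now '.'): 19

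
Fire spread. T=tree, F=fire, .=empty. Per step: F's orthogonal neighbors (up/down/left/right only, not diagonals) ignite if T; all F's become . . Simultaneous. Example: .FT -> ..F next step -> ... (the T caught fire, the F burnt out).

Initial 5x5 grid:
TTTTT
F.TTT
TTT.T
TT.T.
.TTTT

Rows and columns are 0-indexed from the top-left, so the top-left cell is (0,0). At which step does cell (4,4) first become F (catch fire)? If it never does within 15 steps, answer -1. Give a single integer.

Step 1: cell (4,4)='T' (+2 fires, +1 burnt)
Step 2: cell (4,4)='T' (+3 fires, +2 burnt)
Step 3: cell (4,4)='T' (+3 fires, +3 burnt)
Step 4: cell (4,4)='T' (+3 fires, +3 burnt)
Step 5: cell (4,4)='T' (+3 fires, +3 burnt)
Step 6: cell (4,4)='T' (+2 fires, +3 burnt)
Step 7: cell (4,4)='F' (+3 fires, +2 burnt)
  -> target ignites at step 7
Step 8: cell (4,4)='.' (+0 fires, +3 burnt)
  fire out at step 8

7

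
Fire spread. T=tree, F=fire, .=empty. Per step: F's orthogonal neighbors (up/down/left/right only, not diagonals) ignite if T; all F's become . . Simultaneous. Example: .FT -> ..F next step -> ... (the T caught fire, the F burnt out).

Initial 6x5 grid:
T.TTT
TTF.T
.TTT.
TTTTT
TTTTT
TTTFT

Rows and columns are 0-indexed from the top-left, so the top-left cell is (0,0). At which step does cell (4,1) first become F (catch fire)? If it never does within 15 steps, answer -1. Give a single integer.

Step 1: cell (4,1)='T' (+6 fires, +2 burnt)
Step 2: cell (4,1)='T' (+9 fires, +6 burnt)
Step 3: cell (4,1)='F' (+6 fires, +9 burnt)
  -> target ignites at step 3
Step 4: cell (4,1)='.' (+3 fires, +6 burnt)
Step 5: cell (4,1)='.' (+0 fires, +3 burnt)
  fire out at step 5

3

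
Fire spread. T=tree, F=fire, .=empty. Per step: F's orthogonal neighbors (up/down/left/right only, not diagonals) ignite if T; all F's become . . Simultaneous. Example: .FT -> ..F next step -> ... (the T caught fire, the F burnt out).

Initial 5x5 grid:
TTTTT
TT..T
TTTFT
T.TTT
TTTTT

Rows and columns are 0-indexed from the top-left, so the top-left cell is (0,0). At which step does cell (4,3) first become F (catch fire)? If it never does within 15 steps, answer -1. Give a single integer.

Step 1: cell (4,3)='T' (+3 fires, +1 burnt)
Step 2: cell (4,3)='F' (+5 fires, +3 burnt)
  -> target ignites at step 2
Step 3: cell (4,3)='.' (+5 fires, +5 burnt)
Step 4: cell (4,3)='.' (+5 fires, +5 burnt)
Step 5: cell (4,3)='.' (+3 fires, +5 burnt)
Step 6: cell (4,3)='.' (+0 fires, +3 burnt)
  fire out at step 6

2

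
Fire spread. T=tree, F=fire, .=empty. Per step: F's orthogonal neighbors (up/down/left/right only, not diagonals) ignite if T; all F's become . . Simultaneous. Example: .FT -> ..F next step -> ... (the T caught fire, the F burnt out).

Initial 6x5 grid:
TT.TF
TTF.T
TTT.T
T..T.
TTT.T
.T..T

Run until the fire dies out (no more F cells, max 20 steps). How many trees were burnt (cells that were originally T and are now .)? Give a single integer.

Answer: 15

Derivation:
Step 1: +4 fires, +2 burnt (F count now 4)
Step 2: +4 fires, +4 burnt (F count now 4)
Step 3: +2 fires, +4 burnt (F count now 2)
Step 4: +1 fires, +2 burnt (F count now 1)
Step 5: +1 fires, +1 burnt (F count now 1)
Step 6: +1 fires, +1 burnt (F count now 1)
Step 7: +2 fires, +1 burnt (F count now 2)
Step 8: +0 fires, +2 burnt (F count now 0)
Fire out after step 8
Initially T: 18, now '.': 27
Total burnt (originally-T cells now '.'): 15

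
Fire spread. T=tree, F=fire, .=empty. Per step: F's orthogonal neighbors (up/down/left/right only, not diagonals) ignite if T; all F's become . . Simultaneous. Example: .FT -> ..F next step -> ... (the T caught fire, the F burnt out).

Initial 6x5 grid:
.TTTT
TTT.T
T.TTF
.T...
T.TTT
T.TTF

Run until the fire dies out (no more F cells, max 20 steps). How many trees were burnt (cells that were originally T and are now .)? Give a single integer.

Answer: 16

Derivation:
Step 1: +4 fires, +2 burnt (F count now 4)
Step 2: +4 fires, +4 burnt (F count now 4)
Step 3: +3 fires, +4 burnt (F count now 3)
Step 4: +2 fires, +3 burnt (F count now 2)
Step 5: +2 fires, +2 burnt (F count now 2)
Step 6: +1 fires, +2 burnt (F count now 1)
Step 7: +0 fires, +1 burnt (F count now 0)
Fire out after step 7
Initially T: 19, now '.': 27
Total burnt (originally-T cells now '.'): 16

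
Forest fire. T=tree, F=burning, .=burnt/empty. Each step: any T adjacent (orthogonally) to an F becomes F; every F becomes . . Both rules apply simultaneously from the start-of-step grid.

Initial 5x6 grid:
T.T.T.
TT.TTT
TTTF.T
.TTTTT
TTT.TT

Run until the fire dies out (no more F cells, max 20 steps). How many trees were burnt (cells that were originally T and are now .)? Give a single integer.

Step 1: +3 fires, +1 burnt (F count now 3)
Step 2: +4 fires, +3 burnt (F count now 4)
Step 3: +8 fires, +4 burnt (F count now 8)
Step 4: +4 fires, +8 burnt (F count now 4)
Step 5: +2 fires, +4 burnt (F count now 2)
Step 6: +0 fires, +2 burnt (F count now 0)
Fire out after step 6
Initially T: 22, now '.': 29
Total burnt (originally-T cells now '.'): 21

Answer: 21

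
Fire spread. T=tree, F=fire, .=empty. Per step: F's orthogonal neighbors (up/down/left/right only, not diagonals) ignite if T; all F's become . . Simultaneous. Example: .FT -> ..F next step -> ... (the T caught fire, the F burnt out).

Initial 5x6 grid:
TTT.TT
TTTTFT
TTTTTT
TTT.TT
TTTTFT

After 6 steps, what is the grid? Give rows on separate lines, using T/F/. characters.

Step 1: 7 trees catch fire, 2 burn out
  TTT.FT
  TTTF.F
  TTTTFT
  TTT.FT
  TTTF.F
Step 2: 6 trees catch fire, 7 burn out
  TTT..F
  TTF...
  TTTF.F
  TTT..F
  TTF...
Step 3: 5 trees catch fire, 6 burn out
  TTF...
  TF....
  TTF...
  TTF...
  TF....
Step 4: 5 trees catch fire, 5 burn out
  TF....
  F.....
  TF....
  TF....
  F.....
Step 5: 3 trees catch fire, 5 burn out
  F.....
  ......
  F.....
  F.....
  ......
Step 6: 0 trees catch fire, 3 burn out
  ......
  ......
  ......
  ......
  ......

......
......
......
......
......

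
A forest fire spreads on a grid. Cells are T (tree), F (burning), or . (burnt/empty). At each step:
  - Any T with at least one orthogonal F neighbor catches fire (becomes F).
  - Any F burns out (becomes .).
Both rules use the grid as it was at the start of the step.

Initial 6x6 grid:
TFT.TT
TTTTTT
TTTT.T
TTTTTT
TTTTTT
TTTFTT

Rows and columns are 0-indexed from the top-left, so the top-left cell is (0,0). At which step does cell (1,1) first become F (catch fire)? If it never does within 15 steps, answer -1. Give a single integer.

Step 1: cell (1,1)='F' (+6 fires, +2 burnt)
  -> target ignites at step 1
Step 2: cell (1,1)='.' (+8 fires, +6 burnt)
Step 3: cell (1,1)='.' (+10 fires, +8 burnt)
Step 4: cell (1,1)='.' (+4 fires, +10 burnt)
Step 5: cell (1,1)='.' (+3 fires, +4 burnt)
Step 6: cell (1,1)='.' (+1 fires, +3 burnt)
Step 7: cell (1,1)='.' (+0 fires, +1 burnt)
  fire out at step 7

1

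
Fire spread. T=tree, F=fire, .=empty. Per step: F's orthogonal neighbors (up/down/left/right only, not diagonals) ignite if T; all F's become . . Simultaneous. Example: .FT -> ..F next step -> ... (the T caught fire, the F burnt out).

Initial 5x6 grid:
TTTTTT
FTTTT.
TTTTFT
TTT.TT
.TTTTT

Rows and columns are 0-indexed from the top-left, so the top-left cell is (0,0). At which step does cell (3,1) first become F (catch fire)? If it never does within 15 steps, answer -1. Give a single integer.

Step 1: cell (3,1)='T' (+7 fires, +2 burnt)
Step 2: cell (3,1)='T' (+9 fires, +7 burnt)
Step 3: cell (3,1)='F' (+7 fires, +9 burnt)
  -> target ignites at step 3
Step 4: cell (3,1)='.' (+2 fires, +7 burnt)
Step 5: cell (3,1)='.' (+0 fires, +2 burnt)
  fire out at step 5

3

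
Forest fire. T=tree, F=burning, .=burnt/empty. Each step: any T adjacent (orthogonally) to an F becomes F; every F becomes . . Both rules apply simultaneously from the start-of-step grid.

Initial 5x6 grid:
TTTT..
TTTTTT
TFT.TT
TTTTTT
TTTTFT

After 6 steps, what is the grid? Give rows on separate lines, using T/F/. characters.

Step 1: 7 trees catch fire, 2 burn out
  TTTT..
  TFTTTT
  F.F.TT
  TFTTFT
  TTTF.F
Step 2: 10 trees catch fire, 7 burn out
  TFTT..
  F.FTTT
  ....FT
  F.FF.F
  TFF...
Step 3: 6 trees catch fire, 10 burn out
  F.FT..
  ...FFT
  .....F
  ......
  F.....
Step 4: 2 trees catch fire, 6 burn out
  ...F..
  .....F
  ......
  ......
  ......
Step 5: 0 trees catch fire, 2 burn out
  ......
  ......
  ......
  ......
  ......
Step 6: 0 trees catch fire, 0 burn out
  ......
  ......
  ......
  ......
  ......

......
......
......
......
......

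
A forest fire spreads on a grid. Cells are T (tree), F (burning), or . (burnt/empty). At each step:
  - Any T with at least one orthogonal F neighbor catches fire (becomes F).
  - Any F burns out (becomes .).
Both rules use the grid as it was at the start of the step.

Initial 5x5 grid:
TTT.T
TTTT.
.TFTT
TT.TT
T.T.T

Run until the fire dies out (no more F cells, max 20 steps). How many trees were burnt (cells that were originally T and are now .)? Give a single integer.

Answer: 16

Derivation:
Step 1: +3 fires, +1 burnt (F count now 3)
Step 2: +6 fires, +3 burnt (F count now 6)
Step 3: +4 fires, +6 burnt (F count now 4)
Step 4: +3 fires, +4 burnt (F count now 3)
Step 5: +0 fires, +3 burnt (F count now 0)
Fire out after step 5
Initially T: 18, now '.': 23
Total burnt (originally-T cells now '.'): 16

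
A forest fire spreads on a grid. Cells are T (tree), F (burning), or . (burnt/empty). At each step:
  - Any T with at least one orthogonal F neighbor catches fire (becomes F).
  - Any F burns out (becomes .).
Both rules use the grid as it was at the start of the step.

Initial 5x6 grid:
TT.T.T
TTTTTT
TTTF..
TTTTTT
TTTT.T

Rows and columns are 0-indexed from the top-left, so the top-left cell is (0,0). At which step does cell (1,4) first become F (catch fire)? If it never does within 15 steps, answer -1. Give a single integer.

Step 1: cell (1,4)='T' (+3 fires, +1 burnt)
Step 2: cell (1,4)='F' (+7 fires, +3 burnt)
  -> target ignites at step 2
Step 3: cell (1,4)='.' (+6 fires, +7 burnt)
Step 4: cell (1,4)='.' (+6 fires, +6 burnt)
Step 5: cell (1,4)='.' (+2 fires, +6 burnt)
Step 6: cell (1,4)='.' (+0 fires, +2 burnt)
  fire out at step 6

2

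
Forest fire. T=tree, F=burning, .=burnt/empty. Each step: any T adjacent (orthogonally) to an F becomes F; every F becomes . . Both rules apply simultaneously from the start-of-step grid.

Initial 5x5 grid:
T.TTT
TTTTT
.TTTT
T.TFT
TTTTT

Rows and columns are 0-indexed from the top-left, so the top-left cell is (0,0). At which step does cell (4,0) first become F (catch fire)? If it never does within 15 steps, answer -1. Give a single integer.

Step 1: cell (4,0)='T' (+4 fires, +1 burnt)
Step 2: cell (4,0)='T' (+5 fires, +4 burnt)
Step 3: cell (4,0)='T' (+5 fires, +5 burnt)
Step 4: cell (4,0)='F' (+4 fires, +5 burnt)
  -> target ignites at step 4
Step 5: cell (4,0)='.' (+2 fires, +4 burnt)
Step 6: cell (4,0)='.' (+1 fires, +2 burnt)
Step 7: cell (4,0)='.' (+0 fires, +1 burnt)
  fire out at step 7

4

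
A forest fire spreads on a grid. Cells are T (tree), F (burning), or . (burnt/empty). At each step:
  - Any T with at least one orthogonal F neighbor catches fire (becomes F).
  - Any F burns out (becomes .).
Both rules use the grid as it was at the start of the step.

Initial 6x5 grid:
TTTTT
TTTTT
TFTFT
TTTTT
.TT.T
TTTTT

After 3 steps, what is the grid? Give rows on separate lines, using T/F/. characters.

Step 1: 7 trees catch fire, 2 burn out
  TTTTT
  TFTFT
  F.F.F
  TFTFT
  .TT.T
  TTTTT
Step 2: 9 trees catch fire, 7 burn out
  TFTFT
  F.F.F
  .....
  F.F.F
  .FT.T
  TTTTT
Step 3: 6 trees catch fire, 9 burn out
  F.F.F
  .....
  .....
  .....
  ..F.F
  TFTTT

F.F.F
.....
.....
.....
..F.F
TFTTT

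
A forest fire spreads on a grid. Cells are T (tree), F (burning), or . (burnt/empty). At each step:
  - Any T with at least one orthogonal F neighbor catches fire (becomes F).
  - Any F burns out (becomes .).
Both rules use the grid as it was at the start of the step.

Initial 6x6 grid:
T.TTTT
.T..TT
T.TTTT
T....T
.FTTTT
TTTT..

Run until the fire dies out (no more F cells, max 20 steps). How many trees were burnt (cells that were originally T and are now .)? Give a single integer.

Answer: 19

Derivation:
Step 1: +2 fires, +1 burnt (F count now 2)
Step 2: +3 fires, +2 burnt (F count now 3)
Step 3: +2 fires, +3 burnt (F count now 2)
Step 4: +1 fires, +2 burnt (F count now 1)
Step 5: +1 fires, +1 burnt (F count now 1)
Step 6: +1 fires, +1 burnt (F count now 1)
Step 7: +2 fires, +1 burnt (F count now 2)
Step 8: +3 fires, +2 burnt (F count now 3)
Step 9: +2 fires, +3 burnt (F count now 2)
Step 10: +1 fires, +2 burnt (F count now 1)
Step 11: +1 fires, +1 burnt (F count now 1)
Step 12: +0 fires, +1 burnt (F count now 0)
Fire out after step 12
Initially T: 23, now '.': 32
Total burnt (originally-T cells now '.'): 19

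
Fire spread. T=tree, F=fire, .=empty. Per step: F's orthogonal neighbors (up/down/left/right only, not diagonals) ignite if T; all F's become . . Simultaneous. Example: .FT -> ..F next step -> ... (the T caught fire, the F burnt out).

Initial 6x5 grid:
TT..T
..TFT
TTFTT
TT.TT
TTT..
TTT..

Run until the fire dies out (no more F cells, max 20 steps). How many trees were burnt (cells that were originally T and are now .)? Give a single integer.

Answer: 17

Derivation:
Step 1: +4 fires, +2 burnt (F count now 4)
Step 2: +5 fires, +4 burnt (F count now 5)
Step 3: +3 fires, +5 burnt (F count now 3)
Step 4: +3 fires, +3 burnt (F count now 3)
Step 5: +2 fires, +3 burnt (F count now 2)
Step 6: +0 fires, +2 burnt (F count now 0)
Fire out after step 6
Initially T: 19, now '.': 28
Total burnt (originally-T cells now '.'): 17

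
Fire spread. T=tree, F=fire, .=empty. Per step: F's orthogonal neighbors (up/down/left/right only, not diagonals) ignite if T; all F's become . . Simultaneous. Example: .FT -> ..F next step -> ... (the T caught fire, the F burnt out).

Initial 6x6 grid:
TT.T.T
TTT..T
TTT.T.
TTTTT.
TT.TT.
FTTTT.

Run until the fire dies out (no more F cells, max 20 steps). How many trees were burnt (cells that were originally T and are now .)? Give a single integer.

Answer: 22

Derivation:
Step 1: +2 fires, +1 burnt (F count now 2)
Step 2: +3 fires, +2 burnt (F count now 3)
Step 3: +3 fires, +3 burnt (F count now 3)
Step 4: +5 fires, +3 burnt (F count now 5)
Step 5: +5 fires, +5 burnt (F count now 5)
Step 6: +3 fires, +5 burnt (F count now 3)
Step 7: +1 fires, +3 burnt (F count now 1)
Step 8: +0 fires, +1 burnt (F count now 0)
Fire out after step 8
Initially T: 25, now '.': 33
Total burnt (originally-T cells now '.'): 22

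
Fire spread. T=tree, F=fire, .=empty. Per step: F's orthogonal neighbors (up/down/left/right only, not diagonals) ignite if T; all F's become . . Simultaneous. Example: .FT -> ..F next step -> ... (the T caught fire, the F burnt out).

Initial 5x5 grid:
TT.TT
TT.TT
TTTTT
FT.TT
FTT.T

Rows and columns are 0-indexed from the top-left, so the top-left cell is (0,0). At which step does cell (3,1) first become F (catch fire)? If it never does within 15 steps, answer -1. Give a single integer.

Step 1: cell (3,1)='F' (+3 fires, +2 burnt)
  -> target ignites at step 1
Step 2: cell (3,1)='.' (+3 fires, +3 burnt)
Step 3: cell (3,1)='.' (+3 fires, +3 burnt)
Step 4: cell (3,1)='.' (+2 fires, +3 burnt)
Step 5: cell (3,1)='.' (+3 fires, +2 burnt)
Step 6: cell (3,1)='.' (+3 fires, +3 burnt)
Step 7: cell (3,1)='.' (+2 fires, +3 burnt)
Step 8: cell (3,1)='.' (+0 fires, +2 burnt)
  fire out at step 8

1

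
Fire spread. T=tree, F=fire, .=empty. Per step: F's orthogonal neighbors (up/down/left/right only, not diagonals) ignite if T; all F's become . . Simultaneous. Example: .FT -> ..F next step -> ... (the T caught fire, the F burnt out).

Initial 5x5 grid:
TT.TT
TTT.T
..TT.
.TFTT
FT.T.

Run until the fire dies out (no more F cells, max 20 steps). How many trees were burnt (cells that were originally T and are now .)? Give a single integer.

Answer: 12

Derivation:
Step 1: +4 fires, +2 burnt (F count now 4)
Step 2: +4 fires, +4 burnt (F count now 4)
Step 3: +1 fires, +4 burnt (F count now 1)
Step 4: +2 fires, +1 burnt (F count now 2)
Step 5: +1 fires, +2 burnt (F count now 1)
Step 6: +0 fires, +1 burnt (F count now 0)
Fire out after step 6
Initially T: 15, now '.': 22
Total burnt (originally-T cells now '.'): 12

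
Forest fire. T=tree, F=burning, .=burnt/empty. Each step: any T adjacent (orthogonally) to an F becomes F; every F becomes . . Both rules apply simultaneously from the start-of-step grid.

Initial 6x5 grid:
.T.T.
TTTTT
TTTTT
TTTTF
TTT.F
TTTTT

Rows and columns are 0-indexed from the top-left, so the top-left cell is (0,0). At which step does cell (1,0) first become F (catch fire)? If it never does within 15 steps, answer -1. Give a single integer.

Step 1: cell (1,0)='T' (+3 fires, +2 burnt)
Step 2: cell (1,0)='T' (+4 fires, +3 burnt)
Step 3: cell (1,0)='T' (+5 fires, +4 burnt)
Step 4: cell (1,0)='T' (+6 fires, +5 burnt)
Step 5: cell (1,0)='T' (+4 fires, +6 burnt)
Step 6: cell (1,0)='F' (+2 fires, +4 burnt)
  -> target ignites at step 6
Step 7: cell (1,0)='.' (+0 fires, +2 burnt)
  fire out at step 7

6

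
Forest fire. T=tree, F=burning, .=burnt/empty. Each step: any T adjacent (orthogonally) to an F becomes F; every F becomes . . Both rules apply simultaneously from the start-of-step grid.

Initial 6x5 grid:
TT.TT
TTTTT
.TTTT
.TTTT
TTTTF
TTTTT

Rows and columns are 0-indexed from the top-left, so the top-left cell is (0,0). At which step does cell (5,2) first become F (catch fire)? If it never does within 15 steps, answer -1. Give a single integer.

Step 1: cell (5,2)='T' (+3 fires, +1 burnt)
Step 2: cell (5,2)='T' (+4 fires, +3 burnt)
Step 3: cell (5,2)='F' (+5 fires, +4 burnt)
  -> target ignites at step 3
Step 4: cell (5,2)='.' (+6 fires, +5 burnt)
Step 5: cell (5,2)='.' (+4 fires, +6 burnt)
Step 6: cell (5,2)='.' (+1 fires, +4 burnt)
Step 7: cell (5,2)='.' (+2 fires, +1 burnt)
Step 8: cell (5,2)='.' (+1 fires, +2 burnt)
Step 9: cell (5,2)='.' (+0 fires, +1 burnt)
  fire out at step 9

3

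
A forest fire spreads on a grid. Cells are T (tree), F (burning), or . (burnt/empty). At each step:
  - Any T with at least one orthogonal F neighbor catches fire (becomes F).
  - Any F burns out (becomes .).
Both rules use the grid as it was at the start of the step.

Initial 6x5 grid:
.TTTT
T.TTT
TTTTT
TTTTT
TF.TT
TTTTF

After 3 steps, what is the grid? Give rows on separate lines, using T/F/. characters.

Step 1: 5 trees catch fire, 2 burn out
  .TTTT
  T.TTT
  TTTTT
  TFTTT
  F..TF
  TFTF.
Step 2: 7 trees catch fire, 5 burn out
  .TTTT
  T.TTT
  TFTTT
  F.FTF
  ...F.
  F.F..
Step 3: 4 trees catch fire, 7 burn out
  .TTTT
  T.TTT
  F.FTF
  ...F.
  .....
  .....

.TTTT
T.TTT
F.FTF
...F.
.....
.....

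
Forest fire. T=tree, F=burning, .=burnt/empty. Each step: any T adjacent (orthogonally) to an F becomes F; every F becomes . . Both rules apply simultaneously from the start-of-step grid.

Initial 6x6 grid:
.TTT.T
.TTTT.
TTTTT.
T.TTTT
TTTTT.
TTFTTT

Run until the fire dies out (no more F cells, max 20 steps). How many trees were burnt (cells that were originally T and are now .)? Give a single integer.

Answer: 27

Derivation:
Step 1: +3 fires, +1 burnt (F count now 3)
Step 2: +5 fires, +3 burnt (F count now 5)
Step 3: +5 fires, +5 burnt (F count now 5)
Step 4: +5 fires, +5 burnt (F count now 5)
Step 5: +6 fires, +5 burnt (F count now 6)
Step 6: +3 fires, +6 burnt (F count now 3)
Step 7: +0 fires, +3 burnt (F count now 0)
Fire out after step 7
Initially T: 28, now '.': 35
Total burnt (originally-T cells now '.'): 27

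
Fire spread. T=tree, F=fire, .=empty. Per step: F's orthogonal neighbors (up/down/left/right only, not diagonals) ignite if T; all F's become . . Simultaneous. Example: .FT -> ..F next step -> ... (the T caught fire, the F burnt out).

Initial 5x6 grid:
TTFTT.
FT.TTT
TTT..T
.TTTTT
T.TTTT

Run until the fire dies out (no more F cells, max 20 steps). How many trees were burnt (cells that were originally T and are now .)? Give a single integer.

Step 1: +5 fires, +2 burnt (F count now 5)
Step 2: +3 fires, +5 burnt (F count now 3)
Step 3: +3 fires, +3 burnt (F count now 3)
Step 4: +2 fires, +3 burnt (F count now 2)
Step 5: +3 fires, +2 burnt (F count now 3)
Step 6: +3 fires, +3 burnt (F count now 3)
Step 7: +2 fires, +3 burnt (F count now 2)
Step 8: +0 fires, +2 burnt (F count now 0)
Fire out after step 8
Initially T: 22, now '.': 29
Total burnt (originally-T cells now '.'): 21

Answer: 21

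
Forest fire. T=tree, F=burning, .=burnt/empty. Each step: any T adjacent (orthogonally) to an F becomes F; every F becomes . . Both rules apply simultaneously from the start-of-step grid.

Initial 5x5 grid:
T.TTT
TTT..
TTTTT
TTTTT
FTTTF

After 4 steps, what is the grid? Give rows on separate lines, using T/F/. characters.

Step 1: 4 trees catch fire, 2 burn out
  T.TTT
  TTT..
  TTTTT
  FTTTF
  .FTF.
Step 2: 5 trees catch fire, 4 burn out
  T.TTT
  TTT..
  FTTTF
  .FTF.
  ..F..
Step 3: 4 trees catch fire, 5 burn out
  T.TTT
  FTT..
  .FTF.
  ..F..
  .....
Step 4: 3 trees catch fire, 4 burn out
  F.TTT
  .FT..
  ..F..
  .....
  .....

F.TTT
.FT..
..F..
.....
.....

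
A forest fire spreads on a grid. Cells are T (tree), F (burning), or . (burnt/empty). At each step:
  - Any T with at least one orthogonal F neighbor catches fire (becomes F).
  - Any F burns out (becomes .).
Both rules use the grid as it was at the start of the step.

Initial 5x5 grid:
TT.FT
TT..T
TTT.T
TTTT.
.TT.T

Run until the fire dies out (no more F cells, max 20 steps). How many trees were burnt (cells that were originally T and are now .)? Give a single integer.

Step 1: +1 fires, +1 burnt (F count now 1)
Step 2: +1 fires, +1 burnt (F count now 1)
Step 3: +1 fires, +1 burnt (F count now 1)
Step 4: +0 fires, +1 burnt (F count now 0)
Fire out after step 4
Initially T: 17, now '.': 11
Total burnt (originally-T cells now '.'): 3

Answer: 3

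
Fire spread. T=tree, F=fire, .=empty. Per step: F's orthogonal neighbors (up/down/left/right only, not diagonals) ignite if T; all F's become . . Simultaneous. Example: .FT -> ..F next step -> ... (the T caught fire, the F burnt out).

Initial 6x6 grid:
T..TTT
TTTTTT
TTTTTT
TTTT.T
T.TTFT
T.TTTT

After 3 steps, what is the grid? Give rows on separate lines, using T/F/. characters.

Step 1: 3 trees catch fire, 1 burn out
  T..TTT
  TTTTTT
  TTTTTT
  TTTT.T
  T.TF.F
  T.TTFT
Step 2: 5 trees catch fire, 3 burn out
  T..TTT
  TTTTTT
  TTTTTT
  TTTF.F
  T.F...
  T.TF.F
Step 3: 4 trees catch fire, 5 burn out
  T..TTT
  TTTTTT
  TTTFTF
  TTF...
  T.....
  T.F...

T..TTT
TTTTTT
TTTFTF
TTF...
T.....
T.F...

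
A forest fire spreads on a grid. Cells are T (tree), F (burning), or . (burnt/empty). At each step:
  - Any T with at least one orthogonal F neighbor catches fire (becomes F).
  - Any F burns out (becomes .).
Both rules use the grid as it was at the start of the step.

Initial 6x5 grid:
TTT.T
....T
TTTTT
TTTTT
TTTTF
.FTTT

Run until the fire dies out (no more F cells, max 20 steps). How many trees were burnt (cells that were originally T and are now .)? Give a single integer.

Answer: 19

Derivation:
Step 1: +5 fires, +2 burnt (F count now 5)
Step 2: +6 fires, +5 burnt (F count now 6)
Step 3: +5 fires, +6 burnt (F count now 5)
Step 4: +3 fires, +5 burnt (F count now 3)
Step 5: +0 fires, +3 burnt (F count now 0)
Fire out after step 5
Initially T: 22, now '.': 27
Total burnt (originally-T cells now '.'): 19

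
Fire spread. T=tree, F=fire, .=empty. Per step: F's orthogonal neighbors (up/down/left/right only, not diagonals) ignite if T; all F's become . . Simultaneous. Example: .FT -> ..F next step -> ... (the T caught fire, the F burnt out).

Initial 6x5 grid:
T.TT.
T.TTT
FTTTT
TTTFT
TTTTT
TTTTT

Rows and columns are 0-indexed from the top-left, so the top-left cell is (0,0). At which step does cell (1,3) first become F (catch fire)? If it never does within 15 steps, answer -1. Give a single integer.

Step 1: cell (1,3)='T' (+7 fires, +2 burnt)
Step 2: cell (1,3)='F' (+9 fires, +7 burnt)
  -> target ignites at step 2
Step 3: cell (1,3)='.' (+7 fires, +9 burnt)
Step 4: cell (1,3)='.' (+2 fires, +7 burnt)
Step 5: cell (1,3)='.' (+0 fires, +2 burnt)
  fire out at step 5

2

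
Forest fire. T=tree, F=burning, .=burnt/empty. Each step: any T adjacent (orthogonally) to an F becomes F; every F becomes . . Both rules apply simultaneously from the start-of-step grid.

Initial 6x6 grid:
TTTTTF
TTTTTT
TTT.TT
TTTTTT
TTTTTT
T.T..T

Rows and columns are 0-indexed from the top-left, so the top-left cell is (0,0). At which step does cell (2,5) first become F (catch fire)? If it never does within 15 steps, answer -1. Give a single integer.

Step 1: cell (2,5)='T' (+2 fires, +1 burnt)
Step 2: cell (2,5)='F' (+3 fires, +2 burnt)
  -> target ignites at step 2
Step 3: cell (2,5)='.' (+4 fires, +3 burnt)
Step 4: cell (2,5)='.' (+4 fires, +4 burnt)
Step 5: cell (2,5)='.' (+6 fires, +4 burnt)
Step 6: cell (2,5)='.' (+4 fires, +6 burnt)
Step 7: cell (2,5)='.' (+3 fires, +4 burnt)
Step 8: cell (2,5)='.' (+3 fires, +3 burnt)
Step 9: cell (2,5)='.' (+1 fires, +3 burnt)
Step 10: cell (2,5)='.' (+1 fires, +1 burnt)
Step 11: cell (2,5)='.' (+0 fires, +1 burnt)
  fire out at step 11

2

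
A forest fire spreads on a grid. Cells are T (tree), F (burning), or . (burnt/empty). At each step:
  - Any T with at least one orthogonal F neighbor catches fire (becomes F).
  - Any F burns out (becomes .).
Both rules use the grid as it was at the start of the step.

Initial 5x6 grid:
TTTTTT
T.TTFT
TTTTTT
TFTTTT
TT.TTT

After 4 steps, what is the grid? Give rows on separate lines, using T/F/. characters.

Step 1: 8 trees catch fire, 2 burn out
  TTTTFT
  T.TF.F
  TFTTFT
  F.FTTT
  TF.TTT
Step 2: 10 trees catch fire, 8 burn out
  TTTF.F
  T.F...
  F.FF.F
  ...FFT
  F..TTT
Step 3: 5 trees catch fire, 10 burn out
  TTF...
  F.....
  ......
  .....F
  ...FFT
Step 4: 3 trees catch fire, 5 burn out
  FF....
  ......
  ......
  ......
  .....F

FF....
......
......
......
.....F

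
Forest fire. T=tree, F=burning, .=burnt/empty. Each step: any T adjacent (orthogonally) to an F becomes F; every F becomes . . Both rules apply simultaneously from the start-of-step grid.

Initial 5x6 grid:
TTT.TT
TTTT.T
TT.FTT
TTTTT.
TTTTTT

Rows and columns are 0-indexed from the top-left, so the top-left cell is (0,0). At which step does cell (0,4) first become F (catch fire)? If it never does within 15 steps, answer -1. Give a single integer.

Step 1: cell (0,4)='T' (+3 fires, +1 burnt)
Step 2: cell (0,4)='T' (+5 fires, +3 burnt)
Step 3: cell (0,4)='T' (+6 fires, +5 burnt)
Step 4: cell (0,4)='T' (+7 fires, +6 burnt)
Step 5: cell (0,4)='F' (+4 fires, +7 burnt)
  -> target ignites at step 5
Step 6: cell (0,4)='.' (+0 fires, +4 burnt)
  fire out at step 6

5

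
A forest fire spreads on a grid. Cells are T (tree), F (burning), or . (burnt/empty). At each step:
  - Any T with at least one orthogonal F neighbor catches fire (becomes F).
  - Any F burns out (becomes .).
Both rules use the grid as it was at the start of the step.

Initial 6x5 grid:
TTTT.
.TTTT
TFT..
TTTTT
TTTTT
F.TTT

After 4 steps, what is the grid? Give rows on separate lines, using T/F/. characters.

Step 1: 5 trees catch fire, 2 burn out
  TTTT.
  .FTTT
  F.F..
  TFTTT
  FTTTT
  ..TTT
Step 2: 5 trees catch fire, 5 burn out
  TFTT.
  ..FTT
  .....
  F.FTT
  .FTTT
  ..TTT
Step 3: 5 trees catch fire, 5 burn out
  F.FT.
  ...FT
  .....
  ...FT
  ..FTT
  ..TTT
Step 4: 5 trees catch fire, 5 burn out
  ...F.
  ....F
  .....
  ....F
  ...FT
  ..FTT

...F.
....F
.....
....F
...FT
..FTT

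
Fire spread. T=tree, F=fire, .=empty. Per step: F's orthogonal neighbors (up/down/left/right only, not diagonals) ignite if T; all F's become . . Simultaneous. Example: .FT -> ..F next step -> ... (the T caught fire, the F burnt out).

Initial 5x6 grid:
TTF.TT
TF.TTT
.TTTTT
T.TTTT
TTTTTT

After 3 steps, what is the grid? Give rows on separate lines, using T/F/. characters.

Step 1: 3 trees catch fire, 2 burn out
  TF..TT
  F..TTT
  .FTTTT
  T.TTTT
  TTTTTT
Step 2: 2 trees catch fire, 3 burn out
  F...TT
  ...TTT
  ..FTTT
  T.TTTT
  TTTTTT
Step 3: 2 trees catch fire, 2 burn out
  ....TT
  ...TTT
  ...FTT
  T.FTTT
  TTTTTT

....TT
...TTT
...FTT
T.FTTT
TTTTTT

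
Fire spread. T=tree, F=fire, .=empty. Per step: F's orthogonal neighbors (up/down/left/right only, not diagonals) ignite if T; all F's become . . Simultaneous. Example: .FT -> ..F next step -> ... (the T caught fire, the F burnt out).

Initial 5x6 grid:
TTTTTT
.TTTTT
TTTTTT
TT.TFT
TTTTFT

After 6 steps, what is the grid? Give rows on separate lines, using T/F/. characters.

Step 1: 5 trees catch fire, 2 burn out
  TTTTTT
  .TTTTT
  TTTTFT
  TT.F.F
  TTTF.F
Step 2: 4 trees catch fire, 5 burn out
  TTTTTT
  .TTTFT
  TTTF.F
  TT....
  TTF...
Step 3: 5 trees catch fire, 4 burn out
  TTTTFT
  .TTF.F
  TTF...
  TT....
  TF....
Step 4: 6 trees catch fire, 5 burn out
  TTTF.F
  .TF...
  TF....
  TF....
  F.....
Step 5: 4 trees catch fire, 6 burn out
  TTF...
  .F....
  F.....
  F.....
  ......
Step 6: 1 trees catch fire, 4 burn out
  TF....
  ......
  ......
  ......
  ......

TF....
......
......
......
......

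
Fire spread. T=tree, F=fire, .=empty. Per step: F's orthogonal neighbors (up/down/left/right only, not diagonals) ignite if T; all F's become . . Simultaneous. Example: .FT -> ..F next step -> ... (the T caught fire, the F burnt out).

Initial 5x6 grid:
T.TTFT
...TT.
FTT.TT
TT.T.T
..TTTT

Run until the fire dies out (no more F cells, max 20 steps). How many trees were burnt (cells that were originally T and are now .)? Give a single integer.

Answer: 17

Derivation:
Step 1: +5 fires, +2 burnt (F count now 5)
Step 2: +5 fires, +5 burnt (F count now 5)
Step 3: +1 fires, +5 burnt (F count now 1)
Step 4: +1 fires, +1 burnt (F count now 1)
Step 5: +1 fires, +1 burnt (F count now 1)
Step 6: +1 fires, +1 burnt (F count now 1)
Step 7: +1 fires, +1 burnt (F count now 1)
Step 8: +2 fires, +1 burnt (F count now 2)
Step 9: +0 fires, +2 burnt (F count now 0)
Fire out after step 9
Initially T: 18, now '.': 29
Total burnt (originally-T cells now '.'): 17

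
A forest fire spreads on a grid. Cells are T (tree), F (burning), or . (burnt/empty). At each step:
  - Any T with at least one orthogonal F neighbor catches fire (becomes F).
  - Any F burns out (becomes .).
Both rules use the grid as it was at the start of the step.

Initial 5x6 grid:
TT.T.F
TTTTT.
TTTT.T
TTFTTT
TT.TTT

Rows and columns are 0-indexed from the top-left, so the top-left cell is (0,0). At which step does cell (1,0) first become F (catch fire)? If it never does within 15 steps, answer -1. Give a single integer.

Step 1: cell (1,0)='T' (+3 fires, +2 burnt)
Step 2: cell (1,0)='T' (+7 fires, +3 burnt)
Step 3: cell (1,0)='T' (+6 fires, +7 burnt)
Step 4: cell (1,0)='F' (+6 fires, +6 burnt)
  -> target ignites at step 4
Step 5: cell (1,0)='.' (+1 fires, +6 burnt)
Step 6: cell (1,0)='.' (+0 fires, +1 burnt)
  fire out at step 6

4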